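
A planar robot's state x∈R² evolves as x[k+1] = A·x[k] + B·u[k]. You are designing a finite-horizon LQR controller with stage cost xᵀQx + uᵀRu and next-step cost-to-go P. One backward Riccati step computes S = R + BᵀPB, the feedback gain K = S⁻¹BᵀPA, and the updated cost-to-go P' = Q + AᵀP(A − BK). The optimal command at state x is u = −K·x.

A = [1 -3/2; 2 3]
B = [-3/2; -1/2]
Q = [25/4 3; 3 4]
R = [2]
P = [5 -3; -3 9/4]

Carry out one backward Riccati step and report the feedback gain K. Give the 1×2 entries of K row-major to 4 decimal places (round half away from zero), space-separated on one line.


0.0805 2.0537

BᵀP = [-6.0000 3.3750]
S = R + BᵀPB = [2] + [7.3125] = [9.3125]
BᵀPA = [0.7500 19.1250]
K = S⁻¹·BᵀPA = [0.0805 2.0537]
A−BK = [1.1208 1.5805; 2.0403 4.0268]
AᵀP(A−BK) = [1.9396 4.4597; 4.4597 19.2232]
P' = Q + AᵀP(A−BK) = [8.1896 7.4597; 7.4597 23.2232]
tr(P') = 31.4128


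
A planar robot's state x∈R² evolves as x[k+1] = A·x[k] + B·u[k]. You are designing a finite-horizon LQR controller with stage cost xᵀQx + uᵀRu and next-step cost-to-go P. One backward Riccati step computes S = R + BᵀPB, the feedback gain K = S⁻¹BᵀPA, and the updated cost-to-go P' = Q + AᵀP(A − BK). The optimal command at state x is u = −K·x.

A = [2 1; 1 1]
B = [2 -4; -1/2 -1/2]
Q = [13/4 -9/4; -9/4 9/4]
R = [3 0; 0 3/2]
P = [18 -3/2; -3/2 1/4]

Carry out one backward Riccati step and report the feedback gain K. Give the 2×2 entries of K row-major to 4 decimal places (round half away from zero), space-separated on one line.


0.0867 0.0273 -0.4373 -0.2166

BᵀP = [36.7500 -3.1250; -71.2500 5.8750]
S = R + BᵀPB = [3 0; 0 3/2] + [75.0625 -145.4375; -145.4375 282.0625] = [78.0625 -145.4375; -145.4375 283.5625]
BᵀPA = [70.3750 33.6250; -136.6250 -65.3750]
K = S⁻¹·BᵀPA = [0.0867 0.0273; -0.4373 -0.2166]
A−BK = [0.0772 0.0792; 0.8247 0.9053]
AᵀP(A−BK) = [0.3958 0.2431; 0.2431 0.1753]
P' = Q + AᵀP(A−BK) = [3.6458 -2.0069; -2.0069 2.4253]
tr(P') = 6.0711


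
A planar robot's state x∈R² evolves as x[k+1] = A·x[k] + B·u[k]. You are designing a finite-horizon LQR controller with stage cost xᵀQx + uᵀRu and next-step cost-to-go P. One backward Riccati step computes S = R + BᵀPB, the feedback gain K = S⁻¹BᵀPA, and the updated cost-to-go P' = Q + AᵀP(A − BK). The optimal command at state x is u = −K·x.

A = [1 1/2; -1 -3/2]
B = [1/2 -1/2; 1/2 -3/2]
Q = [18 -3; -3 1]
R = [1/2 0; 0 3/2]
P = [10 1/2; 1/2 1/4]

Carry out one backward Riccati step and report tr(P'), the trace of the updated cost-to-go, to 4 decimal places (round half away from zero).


BᵀP = [5.2500 0.3750; -5.7500 -0.6250]
S = R + BᵀPB = [1/2 0; 0 3/2] + [2.8125 -3.1875; -3.1875 3.8125] = [3.3125 -3.1875; -3.1875 5.3125]
BᵀPA = [4.8750 2.0625; -5.1250 -1.9375]
K = S⁻¹·BᵀPA = [1.2857 0.6429; -0.1933 0.0210]
A−BK = [0.2605 0.1891; -1.9328 -1.7899]
AᵀP(A−BK) = [1.9916 1.3487; 1.3487 1.0273]
P' = Q + AᵀP(A−BK) = [19.9916 -1.6513; -1.6513 2.0273]
tr(P') = 22.0189

22.0189


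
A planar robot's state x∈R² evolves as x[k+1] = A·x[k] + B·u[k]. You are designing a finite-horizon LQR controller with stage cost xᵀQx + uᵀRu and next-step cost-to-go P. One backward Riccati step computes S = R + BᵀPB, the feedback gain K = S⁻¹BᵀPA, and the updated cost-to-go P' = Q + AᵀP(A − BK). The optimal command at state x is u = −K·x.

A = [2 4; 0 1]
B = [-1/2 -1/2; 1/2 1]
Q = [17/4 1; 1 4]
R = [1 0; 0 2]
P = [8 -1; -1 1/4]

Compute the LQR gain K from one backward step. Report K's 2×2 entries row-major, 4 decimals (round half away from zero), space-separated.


-1.7725 -3.4371 -0.9341 -1.7844

BᵀP = [-4.5000 0.6250; -5.0000 0.7500]
S = R + BᵀPB = [1 0; 0 2] + [2.5625 2.8750; 2.8750 3.2500] = [3.5625 2.8750; 2.8750 5.2500]
BᵀPA = [-9.0000 -17.3750; -10.0000 -19.2500]
K = S⁻¹·BᵀPA = [-1.7725 -3.4371; -0.9341 -1.7844]
A−BK = [0.6467 1.3892; 1.8204 4.5030]
AᵀP(A−BK) = [6.7066 13.2216; 13.2216 26.1796]
P' = Q + AᵀP(A−BK) = [10.9566 14.2216; 14.2216 30.1796]
tr(P') = 41.1362


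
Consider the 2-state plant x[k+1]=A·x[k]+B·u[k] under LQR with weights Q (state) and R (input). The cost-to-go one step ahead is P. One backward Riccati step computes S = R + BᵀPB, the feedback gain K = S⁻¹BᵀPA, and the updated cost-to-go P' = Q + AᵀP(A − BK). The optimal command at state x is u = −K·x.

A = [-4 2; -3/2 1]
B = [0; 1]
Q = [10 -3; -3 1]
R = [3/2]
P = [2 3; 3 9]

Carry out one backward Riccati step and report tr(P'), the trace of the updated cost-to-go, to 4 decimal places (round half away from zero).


BᵀP = [3.0000 9.0000]
S = R + BᵀPB = [3/2] + [9.0000] = [10.5000]
BᵀPA = [-25.5000 15.0000]
K = S⁻¹·BᵀPA = [-2.4286 1.4286]
A−BK = [-4.0000 2.0000; 0.9286 -0.4286]
AᵀP(A−BK) = [26.3214 -14.0714; -14.0714 7.5714]
P' = Q + AᵀP(A−BK) = [36.3214 -17.0714; -17.0714 8.5714]
tr(P') = 44.8929

44.8929


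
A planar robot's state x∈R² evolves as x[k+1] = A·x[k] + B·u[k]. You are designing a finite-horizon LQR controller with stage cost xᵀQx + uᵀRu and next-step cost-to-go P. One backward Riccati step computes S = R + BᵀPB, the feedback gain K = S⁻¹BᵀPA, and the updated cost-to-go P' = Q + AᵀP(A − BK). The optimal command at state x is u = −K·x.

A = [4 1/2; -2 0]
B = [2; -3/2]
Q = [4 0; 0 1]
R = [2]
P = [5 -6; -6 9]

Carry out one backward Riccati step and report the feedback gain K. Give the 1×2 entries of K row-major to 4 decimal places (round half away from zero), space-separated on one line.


1.6230 0.1214

BᵀP = [19.0000 -25.5000]
S = R + BᵀPB = [2] + [76.2500] = [78.2500]
BᵀPA = [127.0000 9.5000]
K = S⁻¹·BᵀPA = [1.6230 0.1214]
A−BK = [0.7540 0.2572; 0.4345 0.1821]
AᵀP(A−BK) = [5.8786 0.5815; 0.5815 0.0966]
P' = Q + AᵀP(A−BK) = [9.8786 0.5815; 0.5815 1.0966]
tr(P') = 10.9752


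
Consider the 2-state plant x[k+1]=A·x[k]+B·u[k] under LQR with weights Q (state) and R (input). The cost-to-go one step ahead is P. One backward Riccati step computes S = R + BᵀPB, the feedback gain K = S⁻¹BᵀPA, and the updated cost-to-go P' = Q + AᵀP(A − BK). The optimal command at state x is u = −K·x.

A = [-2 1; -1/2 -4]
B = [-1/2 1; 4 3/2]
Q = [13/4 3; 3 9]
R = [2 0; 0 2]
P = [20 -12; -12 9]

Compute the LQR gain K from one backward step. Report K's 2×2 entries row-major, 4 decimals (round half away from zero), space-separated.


BᵀP = [-58.0000 42.0000; 2.0000 1.5000]
S = R + BᵀPB = [2 0; 0 2] + [197.0000 5.0000; 5.0000 4.2500] = [199.0000 5.0000; 5.0000 6.2500]
BᵀPA = [95.0000 -226.0000; -4.7500 -4.0000]
K = S⁻¹·BᵀPA = [0.5067 -1.1426; -1.1653 0.2741]
A−BK = [-0.5813 0.1547; -0.7787 0.1592]
AᵀP(A−BK) = [4.5813 -2.1547; -2.1547 2.8767]
P' = Q + AᵀP(A−BK) = [7.8313 0.8453; 0.8453 11.8767]
tr(P') = 19.7081

0.5067 -1.1426 -1.1653 0.2741


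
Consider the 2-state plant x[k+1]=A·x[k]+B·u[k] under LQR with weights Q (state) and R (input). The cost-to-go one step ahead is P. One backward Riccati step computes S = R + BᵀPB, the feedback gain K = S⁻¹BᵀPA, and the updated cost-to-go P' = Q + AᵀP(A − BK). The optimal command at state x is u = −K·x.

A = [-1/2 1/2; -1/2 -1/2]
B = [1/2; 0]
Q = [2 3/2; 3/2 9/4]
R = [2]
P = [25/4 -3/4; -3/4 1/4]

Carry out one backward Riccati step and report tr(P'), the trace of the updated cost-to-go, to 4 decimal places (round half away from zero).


6.1096

BᵀP = [3.1250 -0.3750]
S = R + BᵀPB = [2] + [1.5625] = [3.5625]
BᵀPA = [-1.3750 1.7500]
K = S⁻¹·BᵀPA = [-0.3860 0.4912]
A−BK = [-0.3070 0.2544; -0.5000 -0.5000]
AᵀP(A−BK) = [0.7193 -0.8246; -0.8246 1.1404]
P' = Q + AᵀP(A−BK) = [2.7193 0.6754; 0.6754 3.3904]
tr(P') = 6.1096


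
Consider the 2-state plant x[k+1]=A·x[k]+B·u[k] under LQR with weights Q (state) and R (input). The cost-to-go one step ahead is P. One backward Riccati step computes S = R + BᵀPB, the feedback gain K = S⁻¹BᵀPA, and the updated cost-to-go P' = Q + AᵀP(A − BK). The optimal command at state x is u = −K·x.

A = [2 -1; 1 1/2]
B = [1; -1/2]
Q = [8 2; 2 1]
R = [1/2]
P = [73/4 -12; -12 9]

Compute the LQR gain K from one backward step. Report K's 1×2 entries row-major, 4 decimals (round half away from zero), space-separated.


0.9697 -0.9848

BᵀP = [24.2500 -16.5000]
S = R + BᵀPB = [1/2] + [32.5000] = [33.0000]
BᵀPA = [32.0000 -32.5000]
K = S⁻¹·BᵀPA = [0.9697 -0.9848]
A−BK = [1.0303 -0.0152; 1.4848 0.0076]
AᵀP(A−BK) = [2.9697 -0.4848; -0.4848 0.4924]
P' = Q + AᵀP(A−BK) = [10.9697 1.5152; 1.5152 1.4924]
tr(P') = 12.4621


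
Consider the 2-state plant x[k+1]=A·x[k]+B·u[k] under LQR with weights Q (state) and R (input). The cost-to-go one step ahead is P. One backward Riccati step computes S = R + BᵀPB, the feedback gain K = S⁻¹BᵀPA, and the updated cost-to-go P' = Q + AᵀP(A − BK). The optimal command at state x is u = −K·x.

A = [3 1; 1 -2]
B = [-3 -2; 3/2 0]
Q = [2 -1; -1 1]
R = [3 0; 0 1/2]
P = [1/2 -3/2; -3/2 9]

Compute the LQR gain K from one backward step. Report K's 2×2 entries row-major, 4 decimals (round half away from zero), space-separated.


0.3600 -1.0000 -1.0800 0.2000

BᵀP = [-3.7500 18.0000; -1.0000 3.0000]
S = R + BᵀPB = [3 0; 0 1/2] + [38.2500 7.5000; 7.5000 2.0000] = [41.2500 7.5000; 7.5000 2.5000]
BᵀPA = [6.7500 -39.7500; 0.0000 -7.0000]
K = S⁻¹·BᵀPA = [0.3600 -1.0000; -1.0800 0.2000]
A−BK = [1.9200 -1.6000; 0.4600 -0.5000]
AᵀP(A−BK) = [2.0700 -2.2500; -2.2500 4.1500]
P' = Q + AᵀP(A−BK) = [4.0700 -3.2500; -3.2500 5.1500]
tr(P') = 9.2200


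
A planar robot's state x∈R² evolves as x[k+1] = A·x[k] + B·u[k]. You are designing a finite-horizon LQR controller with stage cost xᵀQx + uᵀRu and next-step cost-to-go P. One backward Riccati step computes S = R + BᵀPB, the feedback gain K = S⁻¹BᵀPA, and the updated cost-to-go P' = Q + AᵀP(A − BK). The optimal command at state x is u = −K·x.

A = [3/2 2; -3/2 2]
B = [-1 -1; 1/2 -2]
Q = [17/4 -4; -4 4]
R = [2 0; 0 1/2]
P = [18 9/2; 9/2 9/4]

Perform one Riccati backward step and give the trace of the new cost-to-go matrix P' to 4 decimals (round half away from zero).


13.6876

BᵀP = [-15.7500 -3.3750; -27.0000 -9.0000]
S = R + BᵀPB = [2 0; 0 1/2] + [14.0625 22.5000; 22.5000 45.0000] = [16.0625 22.5000; 22.5000 45.5000]
BᵀPA = [-18.5625 -38.2500; -27.0000 -72.0000]
K = S⁻¹·BᵀPA = [-1.0557 -0.5360; -0.0714 -1.3174]
A−BK = [0.3730 0.1467; -1.1149 -0.3668]
AᵀP(A−BK) = [3.7897 1.7319; 1.7319 1.6480]
P' = Q + AᵀP(A−BK) = [8.0397 -2.2681; -2.2681 5.6480]
tr(P') = 13.6876


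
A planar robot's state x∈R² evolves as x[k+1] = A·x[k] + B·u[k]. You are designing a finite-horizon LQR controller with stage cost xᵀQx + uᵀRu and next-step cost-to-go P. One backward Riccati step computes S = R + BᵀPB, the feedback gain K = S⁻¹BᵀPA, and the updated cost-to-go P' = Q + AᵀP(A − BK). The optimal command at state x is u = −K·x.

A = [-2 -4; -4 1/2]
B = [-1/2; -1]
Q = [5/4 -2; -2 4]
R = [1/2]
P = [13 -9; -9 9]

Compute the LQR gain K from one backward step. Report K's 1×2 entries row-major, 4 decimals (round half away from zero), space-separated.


3.4667 -3.2667

BᵀP = [2.5000 -4.5000]
S = R + BᵀPB = [1/2] + [3.2500] = [3.7500]
BᵀPA = [13.0000 -12.2500]
K = S⁻¹·BᵀPA = [3.4667 -3.2667]
A−BK = [-0.2667 -5.6333; -0.5333 -2.7667]
AᵀP(A−BK) = [6.9333 -6.5333; -6.5333 206.2333]
P' = Q + AᵀP(A−BK) = [8.1833 -8.5333; -8.5333 210.2333]
tr(P') = 218.4167


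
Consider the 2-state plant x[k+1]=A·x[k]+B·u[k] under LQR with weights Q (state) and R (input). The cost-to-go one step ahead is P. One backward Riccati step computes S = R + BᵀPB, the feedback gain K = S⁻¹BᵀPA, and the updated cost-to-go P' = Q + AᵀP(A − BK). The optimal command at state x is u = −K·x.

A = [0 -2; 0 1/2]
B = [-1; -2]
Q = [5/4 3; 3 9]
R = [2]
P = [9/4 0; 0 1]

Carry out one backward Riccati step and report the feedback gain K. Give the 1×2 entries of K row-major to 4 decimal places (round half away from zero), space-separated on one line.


0.0000 0.4242

BᵀP = [-2.2500 -2.0000]
S = R + BᵀPB = [2] + [6.2500] = [8.2500]
BᵀPA = [0.0000 3.5000]
K = S⁻¹·BᵀPA = [0.0000 0.4242]
A−BK = [0.0000 -1.5758; 0.0000 1.3485]
AᵀP(A−BK) = [0.0000 0.0000; 0.0000 7.7652]
P' = Q + AᵀP(A−BK) = [1.2500 3.0000; 3.0000 16.7652]
tr(P') = 18.0152


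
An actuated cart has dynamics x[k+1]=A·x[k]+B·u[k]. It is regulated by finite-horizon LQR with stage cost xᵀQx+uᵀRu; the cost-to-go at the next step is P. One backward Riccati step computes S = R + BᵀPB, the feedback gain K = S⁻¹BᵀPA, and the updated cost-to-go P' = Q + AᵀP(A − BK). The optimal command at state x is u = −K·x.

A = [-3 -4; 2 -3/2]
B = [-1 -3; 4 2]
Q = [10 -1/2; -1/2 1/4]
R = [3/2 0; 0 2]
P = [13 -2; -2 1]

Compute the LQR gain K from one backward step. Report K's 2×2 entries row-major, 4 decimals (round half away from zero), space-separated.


BᵀP = [-21.0000 6.0000; -43.0000 8.0000]
S = R + BᵀPB = [3/2 0; 0 2] + [45.0000 75.0000; 75.0000 145.0000] = [46.5000 75.0000; 75.0000 147.0000]
BᵀPA = [75.0000 75.0000; 145.0000 160.0000]
K = S⁻¹·BᵀPA = [0.1239 -0.8055; 0.9232 1.4994]
A−BK = [-0.1066 -0.3073; -0.3420 -1.2770]
AᵀP(A−BK) = [1.8463 2.9988; 2.9988 6.7581]
P' = Q + AᵀP(A−BK) = [11.8463 2.4988; 2.4988 7.0081]
tr(P') = 18.8544

0.1239 -0.8055 0.9232 1.4994


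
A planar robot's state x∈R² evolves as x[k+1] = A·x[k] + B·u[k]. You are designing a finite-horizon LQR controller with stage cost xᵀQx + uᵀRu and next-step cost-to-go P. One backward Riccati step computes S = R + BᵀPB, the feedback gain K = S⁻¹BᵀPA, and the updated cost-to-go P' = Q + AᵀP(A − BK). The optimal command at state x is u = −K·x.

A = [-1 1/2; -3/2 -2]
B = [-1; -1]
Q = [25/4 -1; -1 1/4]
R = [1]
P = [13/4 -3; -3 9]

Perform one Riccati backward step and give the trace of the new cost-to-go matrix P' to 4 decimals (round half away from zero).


32.5603

BᵀP = [-0.2500 -6.0000]
S = R + BᵀPB = [1] + [6.2500] = [7.2500]
BᵀPA = [9.2500 11.8750]
K = S⁻¹·BᵀPA = [1.2759 1.6379]
A−BK = [0.2759 2.1379; -0.2241 -0.3621]
AᵀP(A−BK) = [2.6983 6.4741; 6.4741 23.3621]
P' = Q + AᵀP(A−BK) = [8.9483 5.4741; 5.4741 23.6121]
tr(P') = 32.5603


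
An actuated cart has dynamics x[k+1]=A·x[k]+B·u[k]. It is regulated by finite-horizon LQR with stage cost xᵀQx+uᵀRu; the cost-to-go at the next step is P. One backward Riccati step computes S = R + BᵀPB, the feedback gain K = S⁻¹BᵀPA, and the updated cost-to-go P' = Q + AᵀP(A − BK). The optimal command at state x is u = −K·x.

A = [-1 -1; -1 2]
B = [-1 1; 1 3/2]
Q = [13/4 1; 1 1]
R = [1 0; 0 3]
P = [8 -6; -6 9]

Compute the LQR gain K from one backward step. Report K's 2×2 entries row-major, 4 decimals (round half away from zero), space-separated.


0.1291 1.3743 -0.5734 0.3259

BᵀP = [-14.0000 15.0000; -1.0000 7.5000]
S = R + BᵀPB = [1 0; 0 3] + [29.0000 8.5000; 8.5000 10.2500] = [30.0000 8.5000; 8.5000 13.2500]
BᵀPA = [-1.0000 44.0000; -6.5000 16.0000]
K = S⁻¹·BᵀPA = [0.1291 1.3743; -0.5734 0.3259]
A−BK = [-0.2975 0.0484; -0.2690 0.1368]
AᵀP(A−BK) = [1.4020 -0.5073; -0.5073 2.3151]
P' = Q + AᵀP(A−BK) = [4.6520 0.4927; 0.4927 3.3151]
tr(P') = 7.9671


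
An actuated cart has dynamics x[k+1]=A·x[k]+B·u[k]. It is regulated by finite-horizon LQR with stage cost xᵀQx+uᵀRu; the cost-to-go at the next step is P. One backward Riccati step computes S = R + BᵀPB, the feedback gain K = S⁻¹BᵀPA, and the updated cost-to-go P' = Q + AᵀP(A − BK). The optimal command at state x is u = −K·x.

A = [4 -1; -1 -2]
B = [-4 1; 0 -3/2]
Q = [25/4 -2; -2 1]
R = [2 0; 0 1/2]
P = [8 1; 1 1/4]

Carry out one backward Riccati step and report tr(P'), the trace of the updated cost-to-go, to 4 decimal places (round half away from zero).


9.4596

BᵀP = [-32.0000 -4.0000; 6.5000 0.6250]
S = R + BᵀPB = [2 0; 0 1/2] + [128.0000 -26.0000; -26.0000 5.5625] = [130.0000 -26.0000; -26.0000 6.0625]
BᵀPA = [-124.0000 40.0000; 25.3750 -7.7500]
K = S⁻¹·BᵀPA = [-0.8205 0.3657; 0.6667 0.2899]
A−BK = [0.0513 0.1728; 0.0000 -1.5652]
AᵀP(A−BK) = [1.5897 -0.5128; -0.5128 0.6198]
P' = Q + AᵀP(A−BK) = [7.8397 -2.5128; -2.5128 1.6198]
tr(P') = 9.4596


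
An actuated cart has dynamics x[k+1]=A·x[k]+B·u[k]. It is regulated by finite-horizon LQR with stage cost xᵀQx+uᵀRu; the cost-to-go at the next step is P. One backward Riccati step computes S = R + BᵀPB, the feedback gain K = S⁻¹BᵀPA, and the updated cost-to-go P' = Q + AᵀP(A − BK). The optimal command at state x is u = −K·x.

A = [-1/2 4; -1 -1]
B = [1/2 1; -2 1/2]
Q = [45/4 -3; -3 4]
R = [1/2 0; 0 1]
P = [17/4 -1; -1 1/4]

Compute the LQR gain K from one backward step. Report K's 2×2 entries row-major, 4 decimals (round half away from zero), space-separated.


BᵀP = [4.1250 -1.0000; 3.7500 -0.8750]
S = R + BᵀPB = [1/2 0; 0 1] + [4.0625 3.6250; 3.6250 3.3125] = [4.5625 3.6250; 3.6250 4.3125]
BᵀPA = [-1.0625 17.5000; -1.0000 15.8750]
K = S⁻¹·BᵀPA = [-0.1464 2.7424; -0.1088 1.3760]
A−BK = [-0.3180 1.2528; -1.2385 3.7968]
AᵀP(A−BK) = [0.0481 -0.4603; -0.4603 6.4148]
P' = Q + AᵀP(A−BK) = [11.2981 -3.4603; -3.4603 10.4148]
tr(P') = 21.7129

-0.1464 2.7424 -0.1088 1.3760


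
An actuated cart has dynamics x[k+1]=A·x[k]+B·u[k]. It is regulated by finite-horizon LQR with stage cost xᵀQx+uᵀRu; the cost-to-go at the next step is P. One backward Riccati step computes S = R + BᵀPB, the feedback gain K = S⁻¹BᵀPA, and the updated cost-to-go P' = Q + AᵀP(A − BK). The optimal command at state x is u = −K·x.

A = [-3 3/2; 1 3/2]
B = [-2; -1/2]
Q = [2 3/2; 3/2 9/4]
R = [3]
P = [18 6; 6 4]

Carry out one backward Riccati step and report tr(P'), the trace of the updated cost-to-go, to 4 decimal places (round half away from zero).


18.3722

BᵀP = [-39.0000 -14.0000]
S = R + BᵀPB = [3] + [85.0000] = [88.0000]
BᵀPA = [103.0000 -79.5000]
K = S⁻¹·BᵀPA = [1.1705 -0.9034]
A−BK = [-0.6591 -0.3068; 1.5852 1.0483]
AᵀP(A−BK) = [9.4432 0.0511; 0.0511 4.6790]
P' = Q + AᵀP(A−BK) = [11.4432 1.5511; 1.5511 6.9290]
tr(P') = 18.3722


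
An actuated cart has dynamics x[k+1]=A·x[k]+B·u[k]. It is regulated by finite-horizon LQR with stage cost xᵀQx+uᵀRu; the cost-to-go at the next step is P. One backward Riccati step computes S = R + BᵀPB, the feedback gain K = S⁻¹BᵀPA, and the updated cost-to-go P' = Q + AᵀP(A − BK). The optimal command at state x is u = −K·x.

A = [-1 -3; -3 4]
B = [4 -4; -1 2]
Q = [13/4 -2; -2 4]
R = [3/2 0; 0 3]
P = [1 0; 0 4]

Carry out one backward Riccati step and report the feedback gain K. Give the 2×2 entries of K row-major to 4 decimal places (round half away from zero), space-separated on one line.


-1.1331 0.4306 -1.3484 1.5524

BᵀP = [4.0000 -4.0000; -4.0000 8.0000]
S = R + BᵀPB = [3/2 0; 0 3] + [20.0000 -24.0000; -24.0000 32.0000] = [21.5000 -24.0000; -24.0000 35.0000]
BᵀPA = [8.0000 -28.0000; -20.0000 44.0000]
K = S⁻¹·BᵀPA = [-1.1331 0.4306; -1.3484 1.5524]
A−BK = [-1.8612 1.4873; -1.4363 1.3258]
AᵀP(A−BK) = [19.0963 -17.3966; -17.3966 16.7507]
P' = Q + AᵀP(A−BK) = [22.3463 -19.3966; -19.3966 20.7507]
tr(P') = 43.0970


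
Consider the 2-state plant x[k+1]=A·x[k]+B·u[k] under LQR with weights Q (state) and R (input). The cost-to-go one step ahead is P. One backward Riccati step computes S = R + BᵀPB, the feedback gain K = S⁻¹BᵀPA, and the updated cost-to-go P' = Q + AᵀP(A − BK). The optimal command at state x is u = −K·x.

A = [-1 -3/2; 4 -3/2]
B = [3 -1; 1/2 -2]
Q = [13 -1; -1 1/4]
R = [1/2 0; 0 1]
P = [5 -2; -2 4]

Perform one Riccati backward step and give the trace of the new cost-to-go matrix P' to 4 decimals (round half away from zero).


BᵀP = [14.0000 -4.0000; -1.0000 -6.0000]
S = R + BᵀPB = [1/2 0; 0 1] + [40.0000 -6.0000; -6.0000 13.0000] = [40.5000 -6.0000; -6.0000 14.0000]
BᵀPA = [-30.0000 -15.0000; -23.0000 10.5000]
K = S⁻¹·BᵀPA = [-1.0508 -0.2768; -2.0932 0.6314]
A−BK = [0.0593 -0.0381; 0.3390 -0.0989]
AᵀP(A−BK) = [5.3305 -1.2839; -1.2839 0.4682]
P' = Q + AᵀP(A−BK) = [18.3305 -2.2839; -2.2839 0.7182]
tr(P') = 19.0487

19.0487


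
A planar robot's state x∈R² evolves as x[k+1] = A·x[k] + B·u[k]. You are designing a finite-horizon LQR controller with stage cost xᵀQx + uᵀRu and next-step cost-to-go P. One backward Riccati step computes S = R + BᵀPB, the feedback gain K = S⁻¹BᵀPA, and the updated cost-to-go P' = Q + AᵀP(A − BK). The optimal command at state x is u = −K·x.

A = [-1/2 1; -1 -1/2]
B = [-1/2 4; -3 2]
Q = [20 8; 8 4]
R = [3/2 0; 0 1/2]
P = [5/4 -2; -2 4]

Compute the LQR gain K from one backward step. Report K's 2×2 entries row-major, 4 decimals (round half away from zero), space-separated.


BᵀP = [5.3750 -11.0000; 1.0000 0.0000]
S = R + BᵀPB = [3/2 0; 0 1/2] + [30.3125 -0.5000; -0.5000 4.0000] = [31.8125 -0.5000; -0.5000 4.5000]
BᵀPA = [8.3125 10.8750; -0.5000 1.0000]
K = S⁻¹·BᵀPA = [0.2600 0.3459; -0.0822 0.2607]
A−BK = [-0.0411 0.1303; -0.0555 0.0165]
AᵀP(A−BK) = [0.1101 0.1297; 0.1297 0.2272]
P' = Q + AᵀP(A−BK) = [20.1101 8.1297; 8.1297 4.2272]
tr(P') = 24.3373

0.2600 0.3459 -0.0822 0.2607


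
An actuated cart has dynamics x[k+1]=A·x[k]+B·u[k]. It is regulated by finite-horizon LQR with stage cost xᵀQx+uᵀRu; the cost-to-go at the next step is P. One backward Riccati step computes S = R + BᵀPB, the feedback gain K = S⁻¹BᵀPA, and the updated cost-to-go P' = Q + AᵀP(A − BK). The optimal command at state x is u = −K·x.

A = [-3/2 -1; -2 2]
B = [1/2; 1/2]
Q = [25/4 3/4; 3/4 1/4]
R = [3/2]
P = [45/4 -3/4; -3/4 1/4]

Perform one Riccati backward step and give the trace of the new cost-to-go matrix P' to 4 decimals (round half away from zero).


21.6992

BᵀP = [5.2500 -0.2500]
S = R + BᵀPB = [3/2] + [2.5000] = [4.0000]
BᵀPA = [-7.3750 -5.7500]
K = S⁻¹·BᵀPA = [-1.8438 -1.4375]
A−BK = [-0.5781 -0.2813; -1.0781 2.7188]
AᵀP(A−BK) = [8.2148 6.0234; 6.0234 6.9844]
P' = Q + AᵀP(A−BK) = [14.4648 6.7734; 6.7734 7.2344]
tr(P') = 21.6992


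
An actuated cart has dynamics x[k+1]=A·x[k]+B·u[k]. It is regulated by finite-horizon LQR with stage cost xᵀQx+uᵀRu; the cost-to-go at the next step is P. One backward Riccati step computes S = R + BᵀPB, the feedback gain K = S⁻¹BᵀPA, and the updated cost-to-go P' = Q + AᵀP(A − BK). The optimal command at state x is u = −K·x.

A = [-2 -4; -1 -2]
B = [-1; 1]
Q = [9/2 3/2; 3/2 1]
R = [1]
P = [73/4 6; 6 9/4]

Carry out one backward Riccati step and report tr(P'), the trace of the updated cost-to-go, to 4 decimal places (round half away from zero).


81.7171

BᵀP = [-12.2500 -3.7500]
S = R + BᵀPB = [1] + [8.5000] = [9.5000]
BᵀPA = [28.2500 56.5000]
K = S⁻¹·BᵀPA = [2.9737 5.9474]
A−BK = [0.9737 1.9474; -3.9737 -7.9474]
AᵀP(A−BK) = [15.2434 30.4868; 30.4868 60.9737]
P' = Q + AᵀP(A−BK) = [19.7434 31.9868; 31.9868 61.9737]
tr(P') = 81.7171


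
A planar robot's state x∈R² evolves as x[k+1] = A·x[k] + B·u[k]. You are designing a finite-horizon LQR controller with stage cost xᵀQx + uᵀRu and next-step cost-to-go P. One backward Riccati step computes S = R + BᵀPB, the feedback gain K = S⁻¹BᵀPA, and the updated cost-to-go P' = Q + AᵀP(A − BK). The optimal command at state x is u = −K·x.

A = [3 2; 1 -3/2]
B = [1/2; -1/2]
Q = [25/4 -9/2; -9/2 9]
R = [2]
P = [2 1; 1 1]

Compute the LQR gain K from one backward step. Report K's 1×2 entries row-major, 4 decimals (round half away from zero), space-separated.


BᵀP = [0.5000 0.0000]
S = R + BᵀPB = [2] + [0.2500] = [2.2500]
BᵀPA = [1.5000 1.0000]
K = S⁻¹·BᵀPA = [0.6667 0.4444]
A−BK = [2.6667 1.7778; 1.3333 -1.2778]
AᵀP(A−BK) = [24.0000 7.3333; 7.3333 3.8056]
P' = Q + AᵀP(A−BK) = [30.2500 2.8333; 2.8333 12.8056]
tr(P') = 43.0556

0.6667 0.4444


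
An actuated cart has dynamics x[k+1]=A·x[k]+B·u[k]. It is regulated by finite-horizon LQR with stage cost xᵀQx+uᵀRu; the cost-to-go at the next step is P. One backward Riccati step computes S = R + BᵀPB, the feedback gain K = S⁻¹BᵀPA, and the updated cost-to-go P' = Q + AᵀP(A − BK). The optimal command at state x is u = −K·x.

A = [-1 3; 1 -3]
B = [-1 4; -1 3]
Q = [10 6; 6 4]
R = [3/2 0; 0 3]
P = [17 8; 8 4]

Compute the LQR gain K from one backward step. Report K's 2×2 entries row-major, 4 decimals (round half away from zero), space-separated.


0.0127 -0.0380 -0.0920 0.2760

BᵀP = [-25.0000 -12.0000; 92.0000 44.0000]
S = R + BᵀPB = [3/2 0; 0 3] + [37.0000 -136.0000; -136.0000 500.0000] = [38.5000 -136.0000; -136.0000 503.0000]
BᵀPA = [13.0000 -39.0000; -48.0000 144.0000]
K = S⁻¹·BᵀPA = [0.0127 -0.0380; -0.0920 0.2760]
A−BK = [-0.6193 1.8580; 1.2887 -3.8660]
AᵀP(A−BK) = [0.4192 -1.2576; -1.2576 3.7729]
P' = Q + AᵀP(A−BK) = [10.4192 4.7424; 4.7424 7.7729]
tr(P') = 18.1921


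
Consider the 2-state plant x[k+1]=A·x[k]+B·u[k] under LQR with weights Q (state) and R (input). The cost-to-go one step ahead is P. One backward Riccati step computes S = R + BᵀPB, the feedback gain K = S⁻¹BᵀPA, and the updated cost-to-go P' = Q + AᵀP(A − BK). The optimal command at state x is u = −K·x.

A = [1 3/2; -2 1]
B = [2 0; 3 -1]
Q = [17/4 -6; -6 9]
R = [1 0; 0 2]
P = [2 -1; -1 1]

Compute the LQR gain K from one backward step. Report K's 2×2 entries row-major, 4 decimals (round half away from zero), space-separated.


0.0000 0.4706 1.0000 0.3235

BᵀP = [1.0000 1.0000; 1.0000 -1.0000]
S = R + BᵀPB = [1 0; 0 2] + [5.0000 -1.0000; -1.0000 1.0000] = [6.0000 -1.0000; -1.0000 3.0000]
BᵀPA = [-1.0000 2.5000; 3.0000 0.5000]
K = S⁻¹·BᵀPA = [0.0000 0.4706; 1.0000 0.3235]
A−BK = [1.0000 0.5588; -1.0000 -0.0882]
AᵀP(A−BK) = [7.0000 2.5000; 2.5000 1.1618]
P' = Q + AᵀP(A−BK) = [11.2500 -3.5000; -3.5000 10.1618]
tr(P') = 21.4118


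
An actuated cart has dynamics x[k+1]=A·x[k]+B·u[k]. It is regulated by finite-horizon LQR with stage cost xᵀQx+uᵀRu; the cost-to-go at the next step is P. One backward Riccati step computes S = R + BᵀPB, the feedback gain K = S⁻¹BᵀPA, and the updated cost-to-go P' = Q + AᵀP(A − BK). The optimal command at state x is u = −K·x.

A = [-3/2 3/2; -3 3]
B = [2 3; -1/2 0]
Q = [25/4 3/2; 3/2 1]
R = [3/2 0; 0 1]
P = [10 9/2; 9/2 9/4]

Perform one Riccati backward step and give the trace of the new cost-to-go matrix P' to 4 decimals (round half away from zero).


BᵀP = [17.7500 7.8750; 30.0000 13.5000]
S = R + BᵀPB = [3/2 0; 0 1] + [31.5625 53.2500; 53.2500 90.0000] = [33.0625 53.2500; 53.2500 91.0000]
BᵀPA = [-50.2500 50.2500; -85.5000 85.5000]
K = S⁻¹·BᵀPA = [-0.1148 0.1148; -0.8724 0.8724]
A−BK = [1.3468 -1.3468; -3.0574 3.0574]
AᵀP(A−BK) = [2.8925 -2.8925; -2.8925 2.8925]
P' = Q + AᵀP(A−BK) = [9.1425 -1.3925; -1.3925 3.8925]
tr(P') = 13.0350

13.0350


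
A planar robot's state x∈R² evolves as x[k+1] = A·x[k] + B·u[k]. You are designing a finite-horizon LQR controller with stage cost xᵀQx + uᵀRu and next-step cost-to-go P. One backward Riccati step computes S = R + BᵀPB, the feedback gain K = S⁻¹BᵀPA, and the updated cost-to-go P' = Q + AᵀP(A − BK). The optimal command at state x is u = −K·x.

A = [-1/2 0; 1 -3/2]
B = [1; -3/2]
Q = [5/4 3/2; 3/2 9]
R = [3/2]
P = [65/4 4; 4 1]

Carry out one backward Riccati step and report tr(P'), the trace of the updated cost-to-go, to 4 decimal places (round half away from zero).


BᵀP = [10.2500 2.5000]
S = R + BᵀPB = [3/2] + [6.5000] = [8.0000]
BᵀPA = [-2.6250 -3.7500]
K = S⁻¹·BᵀPA = [-0.3281 -0.4688]
A−BK = [-0.1719 0.4688; 0.5078 -2.2031]
AᵀP(A−BK) = [0.2012 0.2695; 0.2695 0.4922]
P' = Q + AᵀP(A−BK) = [1.4512 1.7695; 1.7695 9.4922]
tr(P') = 10.9434

10.9434


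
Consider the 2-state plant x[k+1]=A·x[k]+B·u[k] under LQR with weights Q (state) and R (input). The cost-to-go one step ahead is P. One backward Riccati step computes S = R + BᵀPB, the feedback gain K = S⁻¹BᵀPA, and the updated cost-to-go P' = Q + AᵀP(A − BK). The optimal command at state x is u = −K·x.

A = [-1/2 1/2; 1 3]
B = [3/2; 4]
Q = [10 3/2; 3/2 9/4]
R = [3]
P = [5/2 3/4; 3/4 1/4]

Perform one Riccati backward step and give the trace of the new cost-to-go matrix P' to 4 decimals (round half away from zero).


BᵀP = [6.7500 2.1250]
S = R + BᵀPB = [3] + [18.6250] = [21.6250]
BᵀPA = [-1.2500 9.7500]
K = S⁻¹·BᵀPA = [-0.0578 0.4509]
A−BK = [-0.4133 -0.1763; 1.2312 1.1965]
AᵀP(A−BK) = [0.0527 -0.0614; -0.0614 0.7290]
P' = Q + AᵀP(A−BK) = [10.0527 1.4386; 1.4386 2.9790]
tr(P') = 13.0318

13.0318


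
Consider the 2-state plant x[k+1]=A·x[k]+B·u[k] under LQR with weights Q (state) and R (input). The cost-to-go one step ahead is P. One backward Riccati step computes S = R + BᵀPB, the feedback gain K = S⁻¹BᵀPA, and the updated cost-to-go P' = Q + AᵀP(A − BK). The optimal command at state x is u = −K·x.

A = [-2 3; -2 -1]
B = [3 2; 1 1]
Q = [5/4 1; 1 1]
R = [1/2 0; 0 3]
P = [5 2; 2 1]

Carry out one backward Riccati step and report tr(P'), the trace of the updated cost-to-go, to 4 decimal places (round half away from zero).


3.7238

BᵀP = [17.0000 7.0000; 12.0000 5.0000]
S = R + BᵀPB = [1/2 0; 0 3] + [58.0000 41.0000; 41.0000 29.0000] = [58.5000 41.0000; 41.0000 32.0000]
BᵀPA = [-48.0000 44.0000; -34.0000 31.0000]
K = S⁻¹·BᵀPA = [-0.7435 0.7173; -0.1099 0.0497]
A−BK = [0.4503 0.7487; -1.1466 -1.7670]
AᵀP(A−BK) = [0.5759 0.1204; 0.1204 0.8979]
P' = Q + AᵀP(A−BK) = [1.8259 1.1204; 1.1204 1.8979]
tr(P') = 3.7238


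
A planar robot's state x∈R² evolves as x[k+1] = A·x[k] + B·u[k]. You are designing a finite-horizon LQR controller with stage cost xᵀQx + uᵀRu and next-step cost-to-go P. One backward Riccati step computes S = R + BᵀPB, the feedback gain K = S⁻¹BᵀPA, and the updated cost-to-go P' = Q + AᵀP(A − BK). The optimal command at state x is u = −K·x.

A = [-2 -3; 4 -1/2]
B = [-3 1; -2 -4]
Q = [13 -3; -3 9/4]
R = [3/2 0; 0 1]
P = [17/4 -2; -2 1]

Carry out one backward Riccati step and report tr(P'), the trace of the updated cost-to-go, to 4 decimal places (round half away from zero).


17.5234

BᵀP = [-8.7500 4.0000; 12.2500 -6.0000]
S = R + BᵀPB = [3/2 0; 0 1] + [18.2500 -24.7500; -24.7500 36.2500] = [19.7500 -24.7500; -24.7500 37.2500]
BᵀPA = [33.5000 24.2500; -48.5000 -33.7500]
K = S⁻¹·BᵀPA = [0.3858 0.5523; -1.0457 -0.5391]
A−BK = [0.2030 -0.8041; 0.5888 -1.5518]
AᵀP(A−BK) = [1.3604 0.8528; 0.8528 0.9129]
P' = Q + AᵀP(A−BK) = [14.3604 -2.1472; -2.1472 3.1629]
tr(P') = 17.5234


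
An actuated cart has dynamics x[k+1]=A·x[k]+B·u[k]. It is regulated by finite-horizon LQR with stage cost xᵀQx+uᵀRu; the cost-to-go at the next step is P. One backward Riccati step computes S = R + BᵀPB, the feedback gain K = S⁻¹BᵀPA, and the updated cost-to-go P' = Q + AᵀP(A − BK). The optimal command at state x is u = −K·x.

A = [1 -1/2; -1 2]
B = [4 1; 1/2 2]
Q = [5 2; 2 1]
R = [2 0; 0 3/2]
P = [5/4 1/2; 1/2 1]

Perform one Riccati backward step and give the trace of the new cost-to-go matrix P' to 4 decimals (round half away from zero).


BᵀP = [5.2500 2.5000; 2.2500 2.5000]
S = R + BᵀPB = [2 0; 0 3/2] + [22.2500 10.2500; 10.2500 7.2500] = [24.2500 10.2500; 10.2500 8.7500]
BᵀPA = [2.7500 2.3750; -0.2500 3.8750]
K = S⁻¹·BᵀPA = [0.2485 -0.1768; -0.3197 0.6499]
A−BK = [0.3256 -0.4428; -0.4848 0.7885]
AᵀP(A−BK) = [0.4866 -0.7264; -0.7264 1.2138]
P' = Q + AᵀP(A−BK) = [5.4866 1.2736; 1.2736 2.2138]
tr(P') = 7.7004

7.7004


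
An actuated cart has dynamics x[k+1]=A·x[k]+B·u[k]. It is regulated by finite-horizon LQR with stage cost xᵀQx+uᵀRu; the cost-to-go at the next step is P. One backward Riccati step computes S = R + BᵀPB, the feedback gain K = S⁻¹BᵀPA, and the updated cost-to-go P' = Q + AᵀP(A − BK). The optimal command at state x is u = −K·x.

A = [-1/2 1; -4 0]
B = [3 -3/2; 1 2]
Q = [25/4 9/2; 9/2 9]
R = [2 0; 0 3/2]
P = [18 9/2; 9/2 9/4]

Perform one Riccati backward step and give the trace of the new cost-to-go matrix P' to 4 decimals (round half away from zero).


BᵀP = [58.5000 15.7500; -18.0000 -2.2500]
S = R + BᵀPB = [2 0; 0 3/2] + [191.2500 -56.2500; -56.2500 22.5000] = [193.2500 -56.2500; -56.2500 24.0000]
BᵀPA = [-92.2500 58.5000; 18.0000 -18.0000]
K = S⁻¹·BᵀPA = [-0.8152 0.2656; -1.1605 -0.1275]
A−BK = [0.2047 0.0120; -0.8638 -0.0107]
AᵀP(A−BK) = [4.1909 -0.2026; -0.2026 0.1672]
P' = Q + AᵀP(A−BK) = [10.4409 4.2974; 4.2974 9.1672]
tr(P') = 19.6080

19.6080


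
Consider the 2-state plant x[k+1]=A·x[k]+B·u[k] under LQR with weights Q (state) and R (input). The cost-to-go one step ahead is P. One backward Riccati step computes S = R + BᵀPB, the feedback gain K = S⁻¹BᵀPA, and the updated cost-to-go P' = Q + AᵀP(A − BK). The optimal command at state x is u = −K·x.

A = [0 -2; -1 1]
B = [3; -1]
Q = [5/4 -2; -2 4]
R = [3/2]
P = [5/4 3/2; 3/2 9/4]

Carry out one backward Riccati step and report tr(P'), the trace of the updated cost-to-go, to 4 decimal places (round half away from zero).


7.0625

BᵀP = [2.2500 2.2500]
S = R + BᵀPB = [3/2] + [4.5000] = [6.0000]
BᵀPA = [-2.2500 -2.2500]
K = S⁻¹·BᵀPA = [-0.3750 -0.3750]
A−BK = [1.1250 -0.8750; -1.3750 0.6250]
AᵀP(A−BK) = [1.4063 -0.0938; -0.0938 0.4063]
P' = Q + AᵀP(A−BK) = [2.6563 -2.0938; -2.0938 4.4063]
tr(P') = 7.0625


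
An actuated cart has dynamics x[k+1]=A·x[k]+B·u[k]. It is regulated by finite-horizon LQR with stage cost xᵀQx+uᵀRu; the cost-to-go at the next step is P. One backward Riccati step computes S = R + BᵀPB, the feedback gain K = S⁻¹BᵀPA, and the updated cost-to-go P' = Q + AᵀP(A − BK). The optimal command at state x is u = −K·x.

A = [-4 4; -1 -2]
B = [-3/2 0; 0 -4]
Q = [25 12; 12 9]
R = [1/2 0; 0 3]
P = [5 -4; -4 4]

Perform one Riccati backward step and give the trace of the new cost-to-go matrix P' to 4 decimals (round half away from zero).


40.9917

BᵀP = [-7.5000 6.0000; 16.0000 -16.0000]
S = R + BᵀPB = [1/2 0; 0 3] + [11.2500 -24.0000; -24.0000 64.0000] = [11.7500 -24.0000; -24.0000 67.0000]
BᵀPA = [24.0000 -42.0000; -48.0000 96.0000]
K = S⁻¹·BᵀPA = [2.1586 -2.4142; 0.0568 0.5680]
A−BK = [-0.7621 0.3787; -0.7728 0.2722]
AᵀP(A−BK) = [2.9207 -2.7929; -2.7929 4.0710]
P' = Q + AᵀP(A−BK) = [27.9207 9.2071; 9.2071 13.0710]
tr(P') = 40.9917


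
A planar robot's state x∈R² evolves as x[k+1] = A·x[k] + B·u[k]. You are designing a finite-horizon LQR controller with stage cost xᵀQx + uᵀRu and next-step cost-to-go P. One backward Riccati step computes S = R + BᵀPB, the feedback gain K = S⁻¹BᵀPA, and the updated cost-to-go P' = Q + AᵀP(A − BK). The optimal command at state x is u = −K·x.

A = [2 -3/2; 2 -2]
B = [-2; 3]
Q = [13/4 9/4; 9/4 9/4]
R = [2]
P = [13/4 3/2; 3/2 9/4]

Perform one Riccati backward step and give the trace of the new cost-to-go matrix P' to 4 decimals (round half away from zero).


BᵀP = [-2.0000 3.7500]
S = R + BᵀPB = [2] + [15.2500] = [17.2500]
BᵀPA = [3.5000 -4.5000]
K = S⁻¹·BᵀPA = [0.2029 -0.2609]
A−BK = [2.4058 -2.0217; 1.3913 -1.2174]
AᵀP(A−BK) = [33.2899 -28.3370; -28.3370 24.1386]
P' = Q + AᵀP(A−BK) = [36.5399 -26.0870; -26.0870 26.3886]
tr(P') = 62.9284

62.9284


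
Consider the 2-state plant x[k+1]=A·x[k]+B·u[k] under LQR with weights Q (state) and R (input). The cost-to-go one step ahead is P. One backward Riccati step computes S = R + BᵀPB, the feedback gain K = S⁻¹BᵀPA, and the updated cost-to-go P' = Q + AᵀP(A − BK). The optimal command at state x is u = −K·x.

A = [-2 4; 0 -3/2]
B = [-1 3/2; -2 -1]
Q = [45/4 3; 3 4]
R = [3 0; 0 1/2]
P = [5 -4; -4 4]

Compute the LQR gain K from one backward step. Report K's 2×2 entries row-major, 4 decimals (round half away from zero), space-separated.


BᵀP = [3.0000 -4.0000; 11.5000 -10.0000]
S = R + BᵀPB = [3 0; 0 1/2] + [5.0000 8.5000; 8.5000 27.2500] = [8.0000 8.5000; 8.5000 27.7500]
BᵀPA = [-6.0000 18.0000; -23.0000 61.0000]
K = S⁻¹·BᵀPA = [0.1937 -0.1269; -0.8881 2.2371]
A−BK = [-0.4741 0.5175; -0.5008 0.4833]
AᵀP(A−BK) = [0.7346 -1.3088; -1.3088 2.8230]
P' = Q + AᵀP(A−BK) = [11.9846 1.6912; 1.6912 6.8230]
tr(P') = 18.8076

0.1937 -0.1269 -0.8881 2.2371


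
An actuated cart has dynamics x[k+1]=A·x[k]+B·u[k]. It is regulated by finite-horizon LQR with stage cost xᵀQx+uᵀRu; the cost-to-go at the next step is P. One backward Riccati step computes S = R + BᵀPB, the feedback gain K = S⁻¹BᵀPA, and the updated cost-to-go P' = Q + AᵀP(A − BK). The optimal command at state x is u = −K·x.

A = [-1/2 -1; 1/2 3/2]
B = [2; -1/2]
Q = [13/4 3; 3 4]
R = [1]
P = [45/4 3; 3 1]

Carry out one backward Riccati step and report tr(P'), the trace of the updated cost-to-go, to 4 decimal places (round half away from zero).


7.7814

BᵀP = [21.0000 5.5000]
S = R + BᵀPB = [1] + [39.2500] = [40.2500]
BᵀPA = [-7.7500 -12.7500]
K = S⁻¹·BᵀPA = [-0.1925 -0.3168]
A−BK = [-0.1149 -0.3665; 0.4037 1.3416]
AᵀP(A−BK) = [0.0703 0.1700; 0.1700 0.4612]
P' = Q + AᵀP(A−BK) = [3.3203 3.1700; 3.1700 4.4612]
tr(P') = 7.7814


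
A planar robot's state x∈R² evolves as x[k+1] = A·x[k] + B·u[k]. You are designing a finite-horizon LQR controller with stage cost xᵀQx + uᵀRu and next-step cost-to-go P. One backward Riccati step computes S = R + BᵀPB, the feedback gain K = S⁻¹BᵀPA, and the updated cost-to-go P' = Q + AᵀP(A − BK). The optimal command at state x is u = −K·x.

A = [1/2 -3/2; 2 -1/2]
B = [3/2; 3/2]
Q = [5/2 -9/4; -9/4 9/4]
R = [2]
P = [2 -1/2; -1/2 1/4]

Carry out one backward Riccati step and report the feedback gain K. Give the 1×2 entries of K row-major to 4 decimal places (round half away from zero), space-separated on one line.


0.0779 -0.6623

BᵀP = [2.2500 -0.3750]
S = R + BᵀPB = [2] + [2.8125] = [4.8125]
BᵀPA = [0.3750 -3.1875]
K = S⁻¹·BᵀPA = [0.0779 -0.6623]
A−BK = [0.3831 -0.5065; 1.8831 0.4935]
AᵀP(A−BK) = [0.4708 0.1234; 0.1234 1.7013]
P' = Q + AᵀP(A−BK) = [2.9708 -2.1266; -2.1266 3.9513]
tr(P') = 6.9221


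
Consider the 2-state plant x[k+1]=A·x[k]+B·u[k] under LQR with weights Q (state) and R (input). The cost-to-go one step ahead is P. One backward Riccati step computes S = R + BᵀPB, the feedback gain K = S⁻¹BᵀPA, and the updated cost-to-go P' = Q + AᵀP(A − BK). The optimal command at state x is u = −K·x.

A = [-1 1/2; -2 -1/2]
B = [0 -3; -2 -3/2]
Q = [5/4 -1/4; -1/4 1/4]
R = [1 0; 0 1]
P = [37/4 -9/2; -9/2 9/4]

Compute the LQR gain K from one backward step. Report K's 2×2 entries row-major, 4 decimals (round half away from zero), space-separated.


BᵀP = [9.0000 -4.5000; -21.0000 10.1250]
S = R + BᵀPB = [1 0; 0 1] + [9.0000 -20.2500; -20.2500 47.8125] = [10.0000 -20.2500; -20.2500 48.8125]
BᵀPA = [0.0000 6.7500; 0.7500 -15.5625]
K = S⁻¹·BᵀPA = [0.1946 0.1837; 0.0961 -0.2426]
A−BK = [-0.7118 -0.2278; -1.4668 -0.4964]
AᵀP(A−BK) = [0.1779 0.0569; 0.0569 0.1093]
P' = Q + AᵀP(A−BK) = [1.4279 -0.1931; -0.1931 0.3593]
tr(P') = 1.7873

0.1946 0.1837 0.0961 -0.2426


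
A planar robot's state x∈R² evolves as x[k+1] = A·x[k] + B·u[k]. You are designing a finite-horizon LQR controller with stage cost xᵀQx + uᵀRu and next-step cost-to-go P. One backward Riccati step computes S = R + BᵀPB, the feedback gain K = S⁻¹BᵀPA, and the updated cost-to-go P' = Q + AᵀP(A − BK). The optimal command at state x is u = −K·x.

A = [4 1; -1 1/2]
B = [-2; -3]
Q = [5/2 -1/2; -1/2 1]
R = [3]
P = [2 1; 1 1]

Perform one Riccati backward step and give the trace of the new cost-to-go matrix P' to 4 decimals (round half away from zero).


BᵀP = [-7.0000 -5.0000]
S = R + BᵀPB = [3] + [29.0000] = [32.0000]
BᵀPA = [-23.0000 -9.5000]
K = S⁻¹·BᵀPA = [-0.7188 -0.2969]
A−BK = [2.5625 0.4063; -3.1563 -0.3906]
AᵀP(A−BK) = [8.4688 1.6719; 1.6719 0.4297]
P' = Q + AᵀP(A−BK) = [10.9688 1.1719; 1.1719 1.4297]
tr(P') = 12.3984

12.3984
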